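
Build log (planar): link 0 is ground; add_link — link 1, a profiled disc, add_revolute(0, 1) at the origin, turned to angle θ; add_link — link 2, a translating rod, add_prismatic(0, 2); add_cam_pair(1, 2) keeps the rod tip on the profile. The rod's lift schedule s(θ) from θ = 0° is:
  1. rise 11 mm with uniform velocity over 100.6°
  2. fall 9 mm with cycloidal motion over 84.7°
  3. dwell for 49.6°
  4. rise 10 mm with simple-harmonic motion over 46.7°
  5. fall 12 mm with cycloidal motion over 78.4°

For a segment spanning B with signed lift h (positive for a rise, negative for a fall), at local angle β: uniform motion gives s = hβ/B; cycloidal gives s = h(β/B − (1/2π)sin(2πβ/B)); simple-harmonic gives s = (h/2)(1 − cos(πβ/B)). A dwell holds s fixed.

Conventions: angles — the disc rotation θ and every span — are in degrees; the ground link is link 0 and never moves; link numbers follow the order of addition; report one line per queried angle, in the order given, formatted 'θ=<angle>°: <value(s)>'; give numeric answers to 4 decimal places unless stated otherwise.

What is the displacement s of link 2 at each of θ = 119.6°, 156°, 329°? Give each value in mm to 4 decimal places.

seg 1 [0°–100.6°] uniform, h=11: full span → s += 11 → s = 11.0000
seg 2 [100.6°–185.3°] cycloidal, h=-9: θ=119.6° here. β=19, B=84.7. -9·(0.2243 − sin(2π·0.2243)/(2π)) = -0.6051 → s = 10.3949
seg 2 [100.6°–185.3°] cycloidal, h=-9: θ=156° here. β=55.4, B=84.7. -9·(0.6541 − sin(2π·0.6541)/(2π)) = -7.0667 → s = 3.9333
seg 2 [100.6°–185.3°] cycloidal, h=-9: full span → s += -9 → s = 2.0000
seg 3 [185.3°–234.9°] dwell: s stays 2.0000
seg 4 [234.9°–281.6°] simple-harmonic, h=10: full span → s += 10 → s = 12.0000
seg 5 [281.6°–360°] cycloidal, h=-12: θ=329° here. β=47.4, B=78.4. -12·(0.6046 − sin(2π·0.6046)/(2π)) = -8.4218 → s = 3.5782

θ=119.6°: 10.3949
θ=156°: 3.9333
θ=329°: 3.5782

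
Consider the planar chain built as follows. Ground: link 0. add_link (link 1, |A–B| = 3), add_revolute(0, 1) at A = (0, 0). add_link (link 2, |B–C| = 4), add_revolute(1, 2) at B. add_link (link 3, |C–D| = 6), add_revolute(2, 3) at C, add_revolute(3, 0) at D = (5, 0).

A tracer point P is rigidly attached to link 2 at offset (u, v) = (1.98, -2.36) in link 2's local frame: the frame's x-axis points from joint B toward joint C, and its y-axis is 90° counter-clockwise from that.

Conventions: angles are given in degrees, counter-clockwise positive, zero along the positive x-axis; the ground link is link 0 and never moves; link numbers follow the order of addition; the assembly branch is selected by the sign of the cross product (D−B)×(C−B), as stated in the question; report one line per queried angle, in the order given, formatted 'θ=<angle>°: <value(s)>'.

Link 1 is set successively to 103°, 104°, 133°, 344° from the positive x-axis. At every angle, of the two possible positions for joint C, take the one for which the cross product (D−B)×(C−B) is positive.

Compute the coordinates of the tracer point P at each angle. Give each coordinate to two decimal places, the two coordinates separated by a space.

A=(0,0), D=(5.00,0)
θ=103°: B = A + 3.00·(cos103°, sin103°) = (-0.6749, 2.9231)
θ=103°: |BD| = 6.3835
θ=103°: circle(B,4.00) ∩ circle(D,6.00): a=1.6252, h=3.6550
θ=103°:   candidates: C₊=(2.4436,5.4282) cross=23.331; C₋=(-0.9038,-1.0703) cross=-23.331
θ=103°:   branch + wants cross > 0 → take C=(2.4436,5.4282) (cross=23.331)
θ=103°: ex = (C−B)/|BC| = (0.7796,0.6263); ey = (-0.6263,0.7796)
θ=103°: P = B + 1.98·ex + -2.36·ey = (2.3468,2.3232)
θ=104°: B = A + 3.00·(cos104°, sin104°) = (-0.7258, 2.9109)
θ=104°: |BD| = 6.4232
θ=104°: circle(B,4.00) ∩ circle(D,6.00): a=1.6548, h=3.6417
θ=104°:   candidates: C₊=(2.3997,5.4072) cross=23.391; C₋=(-0.9010,-1.0853) cross=-23.391
θ=104°:   branch + wants cross > 0 → take C=(2.3997,5.4072) (cross=23.391)
θ=104°: ex = (C−B)/|BC| = (0.7814,0.6241); ey = (-0.6241,0.7814)
θ=104°: P = B + 1.98·ex + -2.36·ey = (2.2942,2.3026)
θ=133°: B = A + 3.00·(cos133°, sin133°) = (-2.0460, 2.1941)
θ=133°: |BD| = 7.3797
θ=133°: circle(B,4.00) ∩ circle(D,6.00): a=2.3348, h=3.2479
θ=133°:   candidates: C₊=(1.1488,4.6009) cross=23.968; C₋=(-0.7824,-1.6011) cross=-23.968
θ=133°:   branch + wants cross > 0 → take C=(1.1488,4.6009) (cross=23.968)
θ=133°: ex = (C−B)/|BC| = (0.7987,0.6017); ey = (-0.6017,0.7987)
θ=133°: P = B + 1.98·ex + -2.36·ey = (0.9555,1.5005)
θ=344°: B = A + 3.00·(cos344°, sin344°) = (2.8838, -0.8269)
θ=344°: |BD| = 2.2720
θ=344°: circle(B,4.00) ∩ circle(D,6.00): a=-3.2653, h=2.3103
θ=344°:   candidates: C₊=(-0.9984,0.1366) cross=5.249; C₋=(0.6833,-4.1672) cross=-5.249
θ=344°:   branch + wants cross > 0 → take C=(-0.9984,0.1366) (cross=5.249)
θ=344°: ex = (C−B)/|BC| = (-0.9706,0.2409); ey = (-0.2409,-0.9706)
θ=344°: P = B + 1.98·ex + -2.36·ey = (1.5305,1.9405)

θ=103°: 2.35 2.32
θ=104°: 2.29 2.30
θ=133°: 0.96 1.50
θ=344°: 1.53 1.94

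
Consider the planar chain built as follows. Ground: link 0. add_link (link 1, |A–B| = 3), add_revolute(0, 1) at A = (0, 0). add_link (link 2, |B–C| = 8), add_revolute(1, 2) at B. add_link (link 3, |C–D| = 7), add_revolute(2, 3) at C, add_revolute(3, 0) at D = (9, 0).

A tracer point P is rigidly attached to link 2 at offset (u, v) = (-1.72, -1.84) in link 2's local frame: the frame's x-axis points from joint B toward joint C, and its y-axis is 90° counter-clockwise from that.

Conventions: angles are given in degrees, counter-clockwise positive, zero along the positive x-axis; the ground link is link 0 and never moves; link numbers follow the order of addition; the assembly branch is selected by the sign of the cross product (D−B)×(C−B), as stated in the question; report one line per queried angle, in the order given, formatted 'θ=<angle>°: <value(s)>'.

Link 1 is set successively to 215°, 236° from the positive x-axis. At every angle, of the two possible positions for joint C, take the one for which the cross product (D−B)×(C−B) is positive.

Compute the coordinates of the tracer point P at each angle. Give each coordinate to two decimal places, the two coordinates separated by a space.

A=(0,0), D=(9.00,0)
θ=215°: B = A + 3.00·(cos215°, sin215°) = (-2.4575, -1.7207)
θ=215°: |BD| = 11.5859
θ=215°: circle(B,8.00) ∩ circle(D,7.00): a=6.4403, h=4.7458
θ=215°:   candidates: C₊=(3.2066,3.9289) cross=54.984; C₋=(4.6163,-5.4574) cross=-54.984
θ=215°:   branch + wants cross > 0 → take C=(3.2066,3.9289) (cross=54.984)
θ=215°: ex = (C−B)/|BC| = (0.7080,0.7062); ey = (-0.7062,0.7080)
θ=215°: P = B + -1.72·ex + -1.84·ey = (-2.3758,-4.2381)
θ=236°: B = A + 3.00·(cos236°, sin236°) = (-1.6776, -2.4871)
θ=236°: |BD| = 10.9634
θ=236°: circle(B,8.00) ∩ circle(D,7.00): a=6.1658, h=5.0973
θ=236°:   candidates: C₊=(3.1711,3.8761) cross=55.884; C₋=(5.4838,-6.0528) cross=-55.884
θ=236°:   branch + wants cross > 0 → take C=(3.1711,3.8761) (cross=55.884)
θ=236°: ex = (C−B)/|BC| = (0.6061,0.7954); ey = (-0.7954,0.6061)
θ=236°: P = B + -1.72·ex + -1.84·ey = (-1.2565,-4.9704)

θ=215°: -2.38 -4.24
θ=236°: -1.26 -4.97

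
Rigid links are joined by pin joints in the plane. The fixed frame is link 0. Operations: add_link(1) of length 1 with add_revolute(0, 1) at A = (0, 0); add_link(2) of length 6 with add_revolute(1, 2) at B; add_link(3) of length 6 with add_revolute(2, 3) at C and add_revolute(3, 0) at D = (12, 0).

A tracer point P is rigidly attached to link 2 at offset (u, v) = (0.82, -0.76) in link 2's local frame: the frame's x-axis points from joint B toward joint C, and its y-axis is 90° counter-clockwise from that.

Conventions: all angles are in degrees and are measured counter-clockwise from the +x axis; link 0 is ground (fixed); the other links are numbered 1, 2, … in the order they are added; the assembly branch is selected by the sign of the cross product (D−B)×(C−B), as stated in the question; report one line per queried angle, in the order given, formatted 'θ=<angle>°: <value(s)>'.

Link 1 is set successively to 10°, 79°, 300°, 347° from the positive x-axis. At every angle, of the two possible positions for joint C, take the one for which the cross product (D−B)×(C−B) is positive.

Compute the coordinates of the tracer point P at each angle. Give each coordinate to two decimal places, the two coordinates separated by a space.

A=(0,0), D=(12.00,0)
θ=10°: B = A + 1.00·(cos10°, sin10°) = (0.9848, 0.1736)
θ=10°: |BD| = 11.0166
θ=10°: circle(B,6.00) ∩ circle(D,6.00): a=5.5083, h=2.3788
θ=10°:   candidates: C₊=(6.5299,2.4654) cross=26.207; C₋=(6.4549,-2.2917) cross=-26.207
θ=10°:   branch + wants cross > 0 → take C=(6.5299,2.4654) (cross=26.207)
θ=10°: ex = (C−B)/|BC| = (0.9242,0.3820); ey = (-0.3820,0.9242)
θ=10°: P = B + 0.82·ex + -0.76·ey = (2.0329,-0.2155)
θ=79°: B = A + 1.00·(cos79°, sin79°) = (0.1908, 0.9816)
θ=79°: |BD| = 11.8499
θ=79°: circle(B,6.00) ∩ circle(D,6.00): a=5.9250, h=0.9460
θ=79°:   candidates: C₊=(6.1738,1.4335) cross=11.210; C₋=(6.0170,-0.4519) cross=-11.210
θ=79°:   branch + wants cross > 0 → take C=(6.1738,1.4335) (cross=11.210)
θ=79°: ex = (C−B)/|BC| = (0.9972,0.0753); ey = (-0.0753,0.9972)
θ=79°: P = B + 0.82·ex + -0.76·ey = (1.0657,0.2855)
θ=300°: B = A + 1.00·(cos300°, sin300°) = (0.5000, -0.8660)
θ=300°: |BD| = 11.5326
θ=300°: circle(B,6.00) ∩ circle(D,6.00): a=5.7663, h=1.6583
θ=300°:   candidates: C₊=(6.1255,1.2206) cross=19.125; C₋=(6.3745,-2.0866) cross=-19.125
θ=300°:   branch + wants cross > 0 → take C=(6.1255,1.2206) (cross=19.125)
θ=300°: ex = (C−B)/|BC| = (0.9376,0.3478); ey = (-0.3478,0.9376)
θ=300°: P = B + 0.82·ex + -0.76·ey = (1.5331,-1.2934)
θ=347°: B = A + 1.00·(cos347°, sin347°) = (0.9744, -0.2250)
θ=347°: |BD| = 11.0279
θ=347°: circle(B,6.00) ∩ circle(D,6.00): a=5.5140, h=2.3656
θ=347°:   candidates: C₊=(6.4389,2.2527) cross=26.088; C₋=(6.5354,-2.4776) cross=-26.088
θ=347°:   branch + wants cross > 0 → take C=(6.4389,2.2527) (cross=26.088)
θ=347°: ex = (C−B)/|BC| = (0.9108,0.4129); ey = (-0.4129,0.9108)
θ=347°: P = B + 0.82·ex + -0.76·ey = (2.0350,-0.5785)

θ=10°: 2.03 -0.22
θ=79°: 1.07 0.29
θ=300°: 1.53 -1.29
θ=347°: 2.04 -0.58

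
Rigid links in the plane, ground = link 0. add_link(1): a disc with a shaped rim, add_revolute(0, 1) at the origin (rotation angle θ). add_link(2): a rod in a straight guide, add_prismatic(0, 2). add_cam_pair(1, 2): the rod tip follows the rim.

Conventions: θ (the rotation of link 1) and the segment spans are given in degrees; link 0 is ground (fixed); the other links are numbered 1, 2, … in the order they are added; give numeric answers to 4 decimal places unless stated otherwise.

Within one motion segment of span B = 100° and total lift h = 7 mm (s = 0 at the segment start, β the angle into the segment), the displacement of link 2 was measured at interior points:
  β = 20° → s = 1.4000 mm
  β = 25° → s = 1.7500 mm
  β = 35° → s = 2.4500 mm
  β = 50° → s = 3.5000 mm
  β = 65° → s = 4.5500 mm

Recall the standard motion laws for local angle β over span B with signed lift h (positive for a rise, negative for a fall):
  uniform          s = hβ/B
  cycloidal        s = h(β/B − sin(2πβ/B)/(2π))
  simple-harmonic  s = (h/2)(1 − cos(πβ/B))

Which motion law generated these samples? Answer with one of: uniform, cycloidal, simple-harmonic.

candidates at β/B = r: uniform s = h·r (linear in β); cycloidal s = h·(r − sin(2πr)/(2π)); simple-harmonic s = (h/2)(1 − cos(πr))
β=20°: printed 1.4000 | uniform 1.4000, cycloidal 0.3404, simple-harmonic 0.6684
β=25°: printed 1.7500 | uniform 1.7500, cycloidal 0.6359, simple-harmonic 1.0251
β=35°: printed 2.4500 | uniform 2.4500, cycloidal 1.5487, simple-harmonic 1.9110
β=50°: printed 3.5000 | uniform 3.5000, cycloidal 3.5000, simple-harmonic 3.5000
β=65°: printed 4.5500 | uniform 4.5500, cycloidal 5.4513, simple-harmonic 5.0890
only one law matches every sample → uniform

uniform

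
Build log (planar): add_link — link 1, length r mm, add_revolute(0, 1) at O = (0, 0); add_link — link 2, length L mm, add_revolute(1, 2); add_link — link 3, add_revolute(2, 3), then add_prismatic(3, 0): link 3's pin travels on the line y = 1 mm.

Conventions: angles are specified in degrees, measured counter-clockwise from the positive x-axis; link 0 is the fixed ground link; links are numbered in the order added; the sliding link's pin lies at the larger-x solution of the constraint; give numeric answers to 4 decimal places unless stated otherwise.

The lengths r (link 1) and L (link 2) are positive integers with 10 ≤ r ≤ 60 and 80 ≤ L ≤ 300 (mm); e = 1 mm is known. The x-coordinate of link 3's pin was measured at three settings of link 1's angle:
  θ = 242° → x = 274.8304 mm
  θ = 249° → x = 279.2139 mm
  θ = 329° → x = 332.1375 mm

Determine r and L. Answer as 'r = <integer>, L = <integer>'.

constraint per measurement: (x − r cos θ)² + (r sin θ − e)² = L²
subtracting the θ₁ and θ₂ equations cancels the r² and L² terms:
r = (x₁² − x₂²) / (2[(x₁cos θ₁ + e sin θ₁) − (x₂cos θ₂ + e sin θ₂)]) = 41.9992 → r = 42
L² = (x₁ − r cos θ₁)² + (r sin θ₁ − e)² = 88209.0212 → L = 297.0000 → L = 297
check at θ₃=329°: x = 332.1375 (printed 332.1375) ✓

r = 42, L = 297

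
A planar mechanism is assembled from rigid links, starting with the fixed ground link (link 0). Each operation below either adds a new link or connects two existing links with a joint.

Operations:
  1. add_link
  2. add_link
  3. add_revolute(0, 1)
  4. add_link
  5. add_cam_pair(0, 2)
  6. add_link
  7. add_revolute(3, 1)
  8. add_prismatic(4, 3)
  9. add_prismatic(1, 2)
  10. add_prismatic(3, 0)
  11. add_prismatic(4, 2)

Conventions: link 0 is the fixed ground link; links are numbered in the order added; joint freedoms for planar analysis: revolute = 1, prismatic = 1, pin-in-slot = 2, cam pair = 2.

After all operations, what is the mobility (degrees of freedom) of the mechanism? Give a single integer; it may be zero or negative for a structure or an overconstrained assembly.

link 0 = ground. State L|J1|J2 = 1|0|0
+link1  2|0|0
+link2  3|0|0
R(0,1) f=1→J1  3|1|0
+link3  4|1|0
C(0,2) f=2→J2  4|1|1
+link4  5|1|1
R(3,1) f=1→J1  5|2|1
P(4,3) f=1→J1  5|3|1
P(1,2) f=1→J1  5|4|1
P(3,0) f=1→J1  5|5|1
P(4,2) f=1→J1  5|6|1
M = 3(5−1)−2·6−1 = 12−12−1 = -1

M = -1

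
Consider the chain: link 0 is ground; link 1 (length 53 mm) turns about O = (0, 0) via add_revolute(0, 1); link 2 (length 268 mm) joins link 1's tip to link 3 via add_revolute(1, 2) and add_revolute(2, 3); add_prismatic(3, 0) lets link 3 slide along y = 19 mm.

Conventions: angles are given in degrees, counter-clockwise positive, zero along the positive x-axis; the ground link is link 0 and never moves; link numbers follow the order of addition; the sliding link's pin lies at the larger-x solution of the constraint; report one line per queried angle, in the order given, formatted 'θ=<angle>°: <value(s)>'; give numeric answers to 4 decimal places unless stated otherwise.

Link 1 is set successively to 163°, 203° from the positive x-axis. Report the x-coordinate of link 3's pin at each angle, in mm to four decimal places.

geometry: r = 53 mm, L = 268 mm, e = 19 mm
θ=163°: crank pin P = (r cos θ, r sin θ) = (-50.684152, 15.495700)
θ=163°: h = r sin θ − e = 15.495700 − 19 = -3.504300
θ=163°: x = r cos θ + √(L² − h²) = -50.684152 + 267.977088 = 217.292936
θ=203°: crank pin P = (r cos θ, r sin θ) = (-48.786757, -20.708750)
θ=203°: h = r sin θ − e = -20.708750 − 19 = -39.708750
θ=203°: x = r cos θ + √(L² − h²) = -48.786757 + 265.041912 = 216.255155

θ=163°: 217.2929
θ=203°: 216.2552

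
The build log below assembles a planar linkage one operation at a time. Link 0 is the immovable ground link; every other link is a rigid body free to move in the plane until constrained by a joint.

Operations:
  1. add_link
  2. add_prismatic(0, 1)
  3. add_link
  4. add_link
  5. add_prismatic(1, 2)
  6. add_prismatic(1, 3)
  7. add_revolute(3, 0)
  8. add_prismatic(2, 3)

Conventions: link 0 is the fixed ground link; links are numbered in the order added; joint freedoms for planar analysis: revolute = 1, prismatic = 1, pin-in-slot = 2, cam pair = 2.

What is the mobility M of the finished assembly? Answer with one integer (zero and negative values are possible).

L=1 J1=0 J2=0
add link → L=2 J1=0 J2=0
P@0,1 dof=1 J1 → L=2 J1=1 J2=0
add link → L=3 J1=1 J2=0
add link → L=4 J1=1 J2=0
P@1,2 dof=1 J1 → L=4 J1=2 J2=0
P@1,3 dof=1 J1 → L=4 J1=3 J2=0
R@3,0 dof=1 J1 → L=4 J1=4 J2=0
P@2,3 dof=1 J1 → L=4 J1=5 J2=0
M=3(L−1)−2J1−J2=3·3−2·5−0=-1

M = -1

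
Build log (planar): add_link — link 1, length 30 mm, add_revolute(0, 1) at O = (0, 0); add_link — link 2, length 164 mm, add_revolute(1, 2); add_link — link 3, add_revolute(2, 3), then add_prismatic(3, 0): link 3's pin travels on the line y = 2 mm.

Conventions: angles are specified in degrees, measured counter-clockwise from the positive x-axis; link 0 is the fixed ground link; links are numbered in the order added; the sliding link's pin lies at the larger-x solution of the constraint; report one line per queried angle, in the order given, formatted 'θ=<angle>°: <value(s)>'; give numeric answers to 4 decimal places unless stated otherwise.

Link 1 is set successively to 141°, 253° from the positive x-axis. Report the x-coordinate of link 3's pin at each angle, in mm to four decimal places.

geometry: r = 30 mm, L = 164 mm, e = 2 mm
θ=141°: crank pin P = (r cos θ, r sin θ) = (-23.314379, 18.879612)
θ=141°: h = r sin θ − e = 18.879612 − 2 = 16.879612
θ=141°: x = r cos θ + √(L² − h²) = -23.314379 + 163.129025 = 139.814646
θ=253°: crank pin P = (r cos θ, r sin θ) = (-8.771151, -28.689143)
θ=253°: h = r sin θ − e = -28.689143 − 2 = -30.689143
θ=253°: x = r cos θ + √(L² − h²) = -8.771151 + 161.103000 = 152.331849

θ=141°: 139.8146
θ=253°: 152.3318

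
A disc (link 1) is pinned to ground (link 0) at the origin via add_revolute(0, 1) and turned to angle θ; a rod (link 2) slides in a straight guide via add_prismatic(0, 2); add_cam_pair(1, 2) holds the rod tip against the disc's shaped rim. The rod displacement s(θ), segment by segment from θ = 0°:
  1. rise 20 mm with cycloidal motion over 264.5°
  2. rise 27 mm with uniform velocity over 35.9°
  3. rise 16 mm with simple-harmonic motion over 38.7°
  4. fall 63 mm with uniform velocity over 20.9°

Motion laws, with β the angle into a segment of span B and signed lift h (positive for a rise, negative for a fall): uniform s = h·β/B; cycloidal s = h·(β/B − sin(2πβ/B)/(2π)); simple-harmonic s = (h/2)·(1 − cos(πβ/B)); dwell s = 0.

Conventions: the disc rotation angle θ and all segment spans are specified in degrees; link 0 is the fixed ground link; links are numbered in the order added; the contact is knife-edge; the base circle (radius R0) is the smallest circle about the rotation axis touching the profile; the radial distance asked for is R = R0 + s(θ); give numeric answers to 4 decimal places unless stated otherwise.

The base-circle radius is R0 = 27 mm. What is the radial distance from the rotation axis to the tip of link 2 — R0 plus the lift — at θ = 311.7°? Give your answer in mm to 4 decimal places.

segment 1 (0° to 264.5°, cycloidal, h = 20) is passed completely: s = 0.0000 + (20) = 20.0000
segment 2 (264.5° to 300.4°, uniform, h = 27) is passed completely: s = 20.0000 + (27) = 47.0000
θ = 311.7° falls in segment 3 (300.4° to 339.1°, simple-harmonic, h = 16): β = 311.7 − 300.4 = 11.3°, B = 38.7°; Δs = 16/2·(1 − cos(π·0.2920)) = 3.1364; s = 47.0000 + 3.1364 = 50.1364
R = R0 + s = 27 + 50.1364 = 77.1364

77.1364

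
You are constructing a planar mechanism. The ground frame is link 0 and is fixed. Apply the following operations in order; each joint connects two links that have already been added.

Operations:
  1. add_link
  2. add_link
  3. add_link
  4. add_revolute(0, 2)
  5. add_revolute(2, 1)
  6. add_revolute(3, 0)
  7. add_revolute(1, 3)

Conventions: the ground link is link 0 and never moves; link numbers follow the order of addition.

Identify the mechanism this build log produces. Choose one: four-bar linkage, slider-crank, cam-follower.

links: 4 (incl. ground); joints: 4 revolute, 0 prismatic, 0 higher (cam) pair, forming one closed loop
4 links in a single 4R loop → four-bar linkage

four-bar linkage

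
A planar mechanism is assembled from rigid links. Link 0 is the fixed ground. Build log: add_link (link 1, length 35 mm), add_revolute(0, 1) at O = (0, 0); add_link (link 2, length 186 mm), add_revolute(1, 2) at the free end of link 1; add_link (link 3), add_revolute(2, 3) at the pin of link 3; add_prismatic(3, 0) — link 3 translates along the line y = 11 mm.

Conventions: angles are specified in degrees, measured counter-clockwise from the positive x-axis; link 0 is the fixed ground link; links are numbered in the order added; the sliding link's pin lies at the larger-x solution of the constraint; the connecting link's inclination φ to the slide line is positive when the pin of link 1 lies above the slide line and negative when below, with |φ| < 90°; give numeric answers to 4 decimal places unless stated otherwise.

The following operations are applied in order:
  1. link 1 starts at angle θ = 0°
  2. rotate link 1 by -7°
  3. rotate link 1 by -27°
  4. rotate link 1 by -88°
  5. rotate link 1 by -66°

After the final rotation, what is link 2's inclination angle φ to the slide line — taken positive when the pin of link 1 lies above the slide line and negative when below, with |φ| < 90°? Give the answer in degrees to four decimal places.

geometry: r = 35 mm, L = 186 mm, e = 11 mm; θ starts at 0°
rotate link 1 by -7°: θ ← 0° -7° = -7°
rotate link 1 by -27°: θ ← -7° -27° = -34°
rotate link 1 by -88°: θ ← -34° -88° = -122°
rotate link 1 by -66°: θ ← -122° -66° = -188°
h = r sin θ − e = 4.871059 − 11 = -6.128941
sin φ = h / L = -6.128941 / 186 = -0.03295130
φ = arcsin(-0.03295130) = -1.888312°

-1.8883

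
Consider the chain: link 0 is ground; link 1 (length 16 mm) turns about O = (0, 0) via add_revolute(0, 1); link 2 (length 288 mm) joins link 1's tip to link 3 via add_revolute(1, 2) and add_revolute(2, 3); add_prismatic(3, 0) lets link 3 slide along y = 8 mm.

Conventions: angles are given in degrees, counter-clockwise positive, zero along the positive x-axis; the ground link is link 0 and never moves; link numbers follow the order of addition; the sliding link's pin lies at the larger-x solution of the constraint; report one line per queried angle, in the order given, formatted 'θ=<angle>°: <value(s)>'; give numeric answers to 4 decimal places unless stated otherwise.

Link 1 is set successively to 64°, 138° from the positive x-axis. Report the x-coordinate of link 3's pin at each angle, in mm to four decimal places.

geometry: r = 16 mm, L = 288 mm, e = 8 mm
θ=64°: crank pin P = (r cos θ, r sin θ) = (7.013938, 14.380705)
θ=64°: h = r sin θ − e = 14.380705 − 8 = 6.380705
θ=64°: x = r cos θ + √(L² − h²) = 7.013938 + 287.929308 = 294.943247
θ=138°: crank pin P = (r cos θ, r sin θ) = (-11.890317, 10.706090)
θ=138°: h = r sin θ − e = 10.706090 − 8 = 2.706090
θ=138°: x = r cos θ + √(L² − h²) = -11.890317 + 287.987286 = 276.096969

θ=64°: 294.9432
θ=138°: 276.0970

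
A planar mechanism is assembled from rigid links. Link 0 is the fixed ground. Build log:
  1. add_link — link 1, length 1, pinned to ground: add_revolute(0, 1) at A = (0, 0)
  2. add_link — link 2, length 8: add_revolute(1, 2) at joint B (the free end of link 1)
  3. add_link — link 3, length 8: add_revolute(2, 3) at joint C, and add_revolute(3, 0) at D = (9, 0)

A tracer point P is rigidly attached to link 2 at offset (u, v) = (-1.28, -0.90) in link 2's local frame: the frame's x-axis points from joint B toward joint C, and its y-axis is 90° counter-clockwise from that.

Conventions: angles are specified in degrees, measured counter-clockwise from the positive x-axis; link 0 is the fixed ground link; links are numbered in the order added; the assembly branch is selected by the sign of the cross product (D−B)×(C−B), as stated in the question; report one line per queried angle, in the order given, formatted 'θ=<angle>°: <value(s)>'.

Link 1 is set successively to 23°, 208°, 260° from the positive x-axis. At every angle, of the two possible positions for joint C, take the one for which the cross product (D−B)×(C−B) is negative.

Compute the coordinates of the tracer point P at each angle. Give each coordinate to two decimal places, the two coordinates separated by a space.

A=(0,0), D=(9.00,0)
θ=23°: B = A + 1.00·(cos23°, sin23°) = (0.9205, 0.3907)
θ=23°: |BD| = 8.0889
θ=23°: circle(B,8.00) ∩ circle(D,8.00): a=4.0445, h=6.9023
θ=23°:   candidates: C₊=(5.2937,7.0896) cross=55.833; C₋=(4.6268,-6.6989) cross=-55.833
θ=23°:   branch - wants cross < 0 → take C=(4.6268,-6.6989) (cross=-55.833)
θ=23°: ex = (C−B)/|BC| = (0.4633,-0.8862); ey = (0.8862,0.4633)
θ=23°: P = B + -1.28·ex + -0.90·ey = (-0.4701,1.1081)
θ=208°: B = A + 1.00·(cos208°, sin208°) = (-0.8829, -0.4695)
θ=208°: |BD| = 9.8941
θ=208°: circle(B,8.00) ∩ circle(D,8.00): a=4.9470, h=6.2870
θ=208°:   candidates: C₊=(3.7602,6.0452) cross=62.204; C₋=(4.3568,-6.5147) cross=-62.204
θ=208°:   branch - wants cross < 0 → take C=(4.3568,-6.5147) (cross=-62.204)
θ=208°: ex = (C−B)/|BC| = (0.6550,-0.7557); ey = (0.7557,0.6550)
θ=208°: P = B + -1.28·ex + -0.90·ey = (-2.4014,-0.0917)
θ=260°: B = A + 1.00·(cos260°, sin260°) = (-0.1736, -0.9848)
θ=260°: |BD| = 9.2264
θ=260°: circle(B,8.00) ∩ circle(D,8.00): a=4.6132, h=6.5359
θ=260°:   candidates: C₊=(3.7155,6.0062) cross=60.303; C₋=(5.1108,-6.9910) cross=-60.303
θ=260°:   branch - wants cross < 0 → take C=(5.1108,-6.9910) (cross=-60.303)
θ=260°: ex = (C−B)/|BC| = (0.6606,-0.7508); ey = (0.7508,0.6606)
θ=260°: P = B + -1.28·ex + -0.90·ey = (-1.6949,-0.6183)

θ=23°: -0.47 1.11
θ=208°: -2.40 -0.09
θ=260°: -1.69 -0.62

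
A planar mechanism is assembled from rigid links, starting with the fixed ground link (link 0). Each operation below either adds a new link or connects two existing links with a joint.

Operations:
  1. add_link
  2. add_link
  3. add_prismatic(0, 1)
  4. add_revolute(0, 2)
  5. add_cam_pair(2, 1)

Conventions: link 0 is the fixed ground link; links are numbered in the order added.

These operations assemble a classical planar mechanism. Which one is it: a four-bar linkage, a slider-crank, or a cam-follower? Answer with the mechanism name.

links: 3 (incl. ground); joints: 1 revolute, 1 prismatic, 1 higher (cam) pair, forming one closed loop
3 links, revolute + prismatic + higher pair in one loop → cam-follower

cam-follower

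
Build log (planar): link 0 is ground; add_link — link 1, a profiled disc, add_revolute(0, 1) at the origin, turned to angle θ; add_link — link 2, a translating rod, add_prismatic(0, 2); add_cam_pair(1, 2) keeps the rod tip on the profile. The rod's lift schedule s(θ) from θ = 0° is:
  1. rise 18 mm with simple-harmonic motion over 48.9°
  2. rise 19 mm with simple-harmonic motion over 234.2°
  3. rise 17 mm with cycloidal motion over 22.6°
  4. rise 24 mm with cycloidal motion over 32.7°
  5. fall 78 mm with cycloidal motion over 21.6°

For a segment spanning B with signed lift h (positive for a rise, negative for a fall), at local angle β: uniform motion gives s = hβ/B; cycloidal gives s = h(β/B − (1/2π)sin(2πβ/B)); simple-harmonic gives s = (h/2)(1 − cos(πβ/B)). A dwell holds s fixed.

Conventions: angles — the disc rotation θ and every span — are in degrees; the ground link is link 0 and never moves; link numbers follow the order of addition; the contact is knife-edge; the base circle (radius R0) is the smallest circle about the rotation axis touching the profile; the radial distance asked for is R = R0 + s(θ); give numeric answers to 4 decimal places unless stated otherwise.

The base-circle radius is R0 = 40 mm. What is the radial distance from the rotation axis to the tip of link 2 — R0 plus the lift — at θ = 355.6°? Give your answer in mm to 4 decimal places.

seg 1 [0°–48.9°] simple-harmonic, h=18: full span → s += 18 → s = 18.0000
seg 2 [48.9°–283.1°] simple-harmonic, h=19: full span → s += 19 → s = 37.0000
seg 3 [283.1°–305.7°] cycloidal, h=17: full span → s += 17 → s = 54.0000
seg 4 [305.7°–338.4°] cycloidal, h=24: full span → s += 24 → s = 78.0000
seg 5 [338.4°–360°] cycloidal, h=-78: θ=355.6° here. β=17.2, B=21.6. -78·(0.7963 − sin(2π·0.7963)/(2π)) = -74.0037 → s = 3.9963
R = R0 + s = 40 + 3.9963 = 43.9963

43.9963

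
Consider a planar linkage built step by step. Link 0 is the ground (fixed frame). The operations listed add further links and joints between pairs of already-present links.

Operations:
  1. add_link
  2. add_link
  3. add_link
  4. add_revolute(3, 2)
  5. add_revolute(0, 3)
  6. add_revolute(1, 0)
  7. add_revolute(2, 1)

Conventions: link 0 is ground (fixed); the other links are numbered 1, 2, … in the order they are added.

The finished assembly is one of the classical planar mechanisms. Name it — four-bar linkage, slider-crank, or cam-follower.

links: 4 (incl. ground); joints: 4 revolute, 0 prismatic, 0 higher (cam) pair, forming one closed loop
4 links in a single 4R loop → four-bar linkage

four-bar linkage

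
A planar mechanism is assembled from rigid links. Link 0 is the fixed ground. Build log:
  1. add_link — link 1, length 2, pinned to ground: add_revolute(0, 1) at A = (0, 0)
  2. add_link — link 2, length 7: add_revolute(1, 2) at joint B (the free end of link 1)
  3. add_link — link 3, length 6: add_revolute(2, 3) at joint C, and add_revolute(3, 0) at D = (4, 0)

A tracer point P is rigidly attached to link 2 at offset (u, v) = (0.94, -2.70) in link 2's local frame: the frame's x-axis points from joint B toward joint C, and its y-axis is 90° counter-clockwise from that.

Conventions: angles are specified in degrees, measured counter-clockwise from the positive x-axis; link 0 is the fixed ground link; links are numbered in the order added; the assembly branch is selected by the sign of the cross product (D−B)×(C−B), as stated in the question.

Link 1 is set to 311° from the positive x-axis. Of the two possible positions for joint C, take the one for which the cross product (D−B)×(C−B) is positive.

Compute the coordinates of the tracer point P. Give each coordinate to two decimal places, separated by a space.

A=(0,0), D=(4.00,0)
B = A + 2.00·(cos311°, sin311°) = (1.3121, -1.5094)
|BD| = 3.0827
circle(B,7.00) ∩ circle(D,6.00): a=3.6499, h=5.9731
  candidates: C₊=(1.5699,5.4858) cross=18.413; C₋=(7.4192,-4.9304) cross=-18.413
  branch + wants cross > 0 → take C=(1.5699,5.4858) (cross=18.413)
ex = (C−B)/|BC| = (0.0368,0.9993); ey = (-0.9993,0.0368)
P = B + 0.94·ex + -2.70·ey = (4.0449,-0.6695)

4.04 -0.67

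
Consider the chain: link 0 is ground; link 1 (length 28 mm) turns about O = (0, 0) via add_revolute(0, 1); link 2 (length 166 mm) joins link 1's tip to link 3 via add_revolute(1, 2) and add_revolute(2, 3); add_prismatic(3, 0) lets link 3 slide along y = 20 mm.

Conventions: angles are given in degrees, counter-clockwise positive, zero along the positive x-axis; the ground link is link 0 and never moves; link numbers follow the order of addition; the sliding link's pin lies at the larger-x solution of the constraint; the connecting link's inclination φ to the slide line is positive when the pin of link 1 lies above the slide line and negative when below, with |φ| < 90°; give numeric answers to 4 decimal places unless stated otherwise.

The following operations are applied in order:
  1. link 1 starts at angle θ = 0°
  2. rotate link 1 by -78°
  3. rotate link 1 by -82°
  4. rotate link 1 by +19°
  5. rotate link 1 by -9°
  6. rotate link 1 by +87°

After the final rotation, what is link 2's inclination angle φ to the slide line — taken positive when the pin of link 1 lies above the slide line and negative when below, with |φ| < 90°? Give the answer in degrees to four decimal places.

geometry: r = 28 mm, L = 166 mm, e = 20 mm; θ starts at 0°
rotate link 1 by -78°: θ ← 0° -78° = -78°
rotate link 1 by -82°: θ ← -78° -82° = -160°
rotate link 1 by +19°: θ ← -160° +19° = -141°
rotate link 1 by -9°: θ ← -141° -9° = -150°
rotate link 1 by +87°: θ ← -150° +87° = -63°
h = r sin θ − e = -24.948183 − 20 = -44.948183
sin φ = h / L = -44.948183 / 166 = -0.27077218
φ = arcsin(-0.27077218) = -15.710222°

-15.7102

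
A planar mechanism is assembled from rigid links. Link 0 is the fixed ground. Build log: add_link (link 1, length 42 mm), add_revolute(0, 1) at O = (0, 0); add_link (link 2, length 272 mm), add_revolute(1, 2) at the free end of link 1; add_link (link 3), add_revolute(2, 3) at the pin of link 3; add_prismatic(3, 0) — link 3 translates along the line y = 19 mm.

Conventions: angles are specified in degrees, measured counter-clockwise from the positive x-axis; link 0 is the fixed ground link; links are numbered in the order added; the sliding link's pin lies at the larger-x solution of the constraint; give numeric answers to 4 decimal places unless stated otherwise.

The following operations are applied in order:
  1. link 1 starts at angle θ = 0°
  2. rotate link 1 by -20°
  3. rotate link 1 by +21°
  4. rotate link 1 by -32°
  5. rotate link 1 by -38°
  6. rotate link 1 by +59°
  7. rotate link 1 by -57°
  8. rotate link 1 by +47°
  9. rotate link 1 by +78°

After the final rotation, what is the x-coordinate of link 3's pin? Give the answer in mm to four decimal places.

geometry: r = 42 mm, L = 272 mm, e = 19 mm; θ starts at 0°
rotate link 1 by -20°: θ ← 0° -20° = -20°
rotate link 1 by +21°: θ ← -20° +21° = 1°
rotate link 1 by -32°: θ ← 1° -32° = -31°
rotate link 1 by -38°: θ ← -31° -38° = -69°
rotate link 1 by +59°: θ ← -69° +59° = -10°
rotate link 1 by -57°: θ ← -10° -57° = -67°
rotate link 1 by +47°: θ ← -67° +47° = -20°
rotate link 1 by +78°: θ ← -20° +78° = 58°
crank pin P = (r cos θ, r sin θ) = (22.256609, 35.618020)
h = r sin θ − e = 35.618020 − 19 = 16.618020
x = r cos θ + √(L² − h²) = 22.256609 + 271.491881 = 293.748490

293.7485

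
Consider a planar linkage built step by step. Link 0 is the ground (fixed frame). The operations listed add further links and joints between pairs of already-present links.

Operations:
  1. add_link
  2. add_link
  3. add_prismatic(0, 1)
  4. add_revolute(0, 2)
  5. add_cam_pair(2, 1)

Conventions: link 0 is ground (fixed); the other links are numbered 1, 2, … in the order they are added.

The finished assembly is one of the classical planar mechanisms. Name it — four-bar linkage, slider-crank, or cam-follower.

links: 3 (incl. ground); joints: 1 revolute, 1 prismatic, 1 higher (cam) pair, forming one closed loop
3 links, revolute + prismatic + higher pair in one loop → cam-follower

cam-follower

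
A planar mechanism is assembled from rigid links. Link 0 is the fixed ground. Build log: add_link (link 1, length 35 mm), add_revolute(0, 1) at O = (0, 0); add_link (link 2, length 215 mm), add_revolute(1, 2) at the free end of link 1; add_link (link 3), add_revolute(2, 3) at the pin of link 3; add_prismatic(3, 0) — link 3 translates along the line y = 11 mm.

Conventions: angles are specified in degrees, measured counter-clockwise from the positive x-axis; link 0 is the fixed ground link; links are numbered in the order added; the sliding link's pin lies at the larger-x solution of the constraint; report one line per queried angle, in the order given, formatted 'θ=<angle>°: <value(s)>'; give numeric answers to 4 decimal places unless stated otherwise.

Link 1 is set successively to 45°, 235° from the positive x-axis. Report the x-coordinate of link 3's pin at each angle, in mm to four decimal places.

geometry: r = 35 mm, L = 215 mm, e = 11 mm
θ=45°: crank pin P = (r cos θ, r sin θ) = (24.748737, 24.748737)
θ=45°: h = r sin θ − e = 24.748737 − 11 = 13.748737
θ=45°: x = r cos θ + √(L² − h²) = 24.748737 + 214.559950 = 239.308688
θ=235°: crank pin P = (r cos θ, r sin θ) = (-20.075175, -28.670322)
θ=235°: h = r sin θ − e = -28.670322 − 11 = -39.670322
θ=235°: x = r cos θ + √(L² − h²) = -20.075175 + 211.308461 = 191.233285

θ=45°: 239.3087
θ=235°: 191.2333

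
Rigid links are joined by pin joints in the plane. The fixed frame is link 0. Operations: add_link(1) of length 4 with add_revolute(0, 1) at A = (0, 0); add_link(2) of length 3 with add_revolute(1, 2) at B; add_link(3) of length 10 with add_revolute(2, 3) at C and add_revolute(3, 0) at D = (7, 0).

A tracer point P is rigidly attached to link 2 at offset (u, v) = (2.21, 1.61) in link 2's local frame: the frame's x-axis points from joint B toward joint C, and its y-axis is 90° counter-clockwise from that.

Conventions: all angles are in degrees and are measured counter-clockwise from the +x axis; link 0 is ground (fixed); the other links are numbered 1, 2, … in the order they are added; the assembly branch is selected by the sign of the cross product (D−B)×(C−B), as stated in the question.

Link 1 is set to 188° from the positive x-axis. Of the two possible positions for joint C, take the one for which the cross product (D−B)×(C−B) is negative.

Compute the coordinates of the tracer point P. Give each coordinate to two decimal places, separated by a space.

A=(0,0), D=(7.00,0)
B = A + 4.00·(cos188°, sin188°) = (-3.9611, -0.5567)
|BD| = 10.9752
circle(B,3.00) ∩ circle(D,10.00): a=1.3419, h=2.6832
  candidates: C₊=(-2.7570,2.1911) cross=29.448; C₋=(-2.4848,-3.1683) cross=-29.448
  branch - wants cross < 0 → take C=(-2.4848,-3.1683) (cross=-29.448)
ex = (C−B)/|BC| = (0.4921,-0.8705); ey = (0.8705,0.4921)
P = B + 2.21·ex + 1.61·ey = (-1.4720,-1.6883)

-1.47 -1.69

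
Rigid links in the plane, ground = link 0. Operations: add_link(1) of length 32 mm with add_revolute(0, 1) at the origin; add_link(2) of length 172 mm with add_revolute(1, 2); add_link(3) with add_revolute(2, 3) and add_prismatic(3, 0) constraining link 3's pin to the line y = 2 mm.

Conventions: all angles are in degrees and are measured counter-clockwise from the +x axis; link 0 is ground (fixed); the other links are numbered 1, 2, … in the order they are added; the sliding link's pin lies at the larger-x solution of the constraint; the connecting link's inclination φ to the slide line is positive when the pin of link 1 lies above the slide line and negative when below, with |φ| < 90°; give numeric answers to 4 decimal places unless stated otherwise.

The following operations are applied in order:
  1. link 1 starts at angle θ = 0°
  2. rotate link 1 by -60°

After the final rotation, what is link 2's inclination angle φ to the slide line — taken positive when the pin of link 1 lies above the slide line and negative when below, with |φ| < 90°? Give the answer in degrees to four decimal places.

geometry: r = 32 mm, L = 172 mm, e = 2 mm; θ starts at 0°
rotate link 1 by -60°: θ ← 0° -60° = -60°
h = r sin θ − e = -27.712813 − 2 = -29.712813
sin φ = h / L = -29.712813 / 172 = -0.17274891
φ = arcsin(-0.17274891) = -9.947685°

-9.9477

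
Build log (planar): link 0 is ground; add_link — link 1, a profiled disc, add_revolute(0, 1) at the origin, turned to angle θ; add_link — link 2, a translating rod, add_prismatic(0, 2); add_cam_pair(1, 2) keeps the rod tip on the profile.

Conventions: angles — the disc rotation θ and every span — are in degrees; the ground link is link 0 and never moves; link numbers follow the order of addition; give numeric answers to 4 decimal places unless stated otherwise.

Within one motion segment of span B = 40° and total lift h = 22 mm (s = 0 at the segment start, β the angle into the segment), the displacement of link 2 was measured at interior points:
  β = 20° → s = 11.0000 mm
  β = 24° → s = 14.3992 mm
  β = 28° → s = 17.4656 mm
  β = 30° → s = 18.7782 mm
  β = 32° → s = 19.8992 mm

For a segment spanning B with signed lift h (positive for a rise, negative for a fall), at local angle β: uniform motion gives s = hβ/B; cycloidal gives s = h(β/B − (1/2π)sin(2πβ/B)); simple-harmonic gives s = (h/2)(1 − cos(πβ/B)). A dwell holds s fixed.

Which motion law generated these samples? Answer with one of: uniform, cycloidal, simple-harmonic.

candidates at β/B = r: uniform s = h·r (linear in β); cycloidal s = h·(r − sin(2πr)/(2π)); simple-harmonic s = (h/2)(1 − cos(πr))
β=20°: printed 11.0000 | uniform 11.0000, cycloidal 11.0000, simple-harmonic 11.0000
β=24°: printed 14.3992 | uniform 13.2000, cycloidal 15.2581, simple-harmonic 14.3992
β=28°: printed 17.4656 | uniform 15.4000, cycloidal 18.7300, simple-harmonic 17.4656
β=30°: printed 18.7782 | uniform 16.5000, cycloidal 20.0014, simple-harmonic 18.7782
β=32°: printed 19.8992 | uniform 17.6000, cycloidal 20.9300, simple-harmonic 19.8992
only one law matches every sample → simple-harmonic

simple-harmonic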